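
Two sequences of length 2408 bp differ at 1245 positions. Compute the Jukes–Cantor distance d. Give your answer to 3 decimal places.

p = 1245/2408 ≈ 0.517027.
d = −(3/4) ln(1 − 4p/3) = −0.75 ln(1 − 0.689369) = −0.75 ln(0.310631)
  = −0.75 × (-1.169150) = 0.876863 substitutions/site.

0.877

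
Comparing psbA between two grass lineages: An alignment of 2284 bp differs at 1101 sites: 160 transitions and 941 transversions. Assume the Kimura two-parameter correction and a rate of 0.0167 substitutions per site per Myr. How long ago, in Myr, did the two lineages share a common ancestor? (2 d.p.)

25.03

P = 160/2284 ≈ 0.070053 and Q = 941/2284 ≈ 0.411996.
Under the Kimura two-parameter model, d = −½ ln(1 − 2P − Q) − ¼ ln(1 − 2Q).
1 − 2P − Q = 0.447898, giving −½ ln(0.447898) = 0.401595.
1 − 2Q = 0.176008, giving −¼ ln(0.176008) = 0.434306.
d = 0.401595 + 0.434306 = 0.835901.
Under a molecular clock d = 2μt, so t = d/(2μ) = 0.835901 / (2 × 0.0167) = 25.03 Myr.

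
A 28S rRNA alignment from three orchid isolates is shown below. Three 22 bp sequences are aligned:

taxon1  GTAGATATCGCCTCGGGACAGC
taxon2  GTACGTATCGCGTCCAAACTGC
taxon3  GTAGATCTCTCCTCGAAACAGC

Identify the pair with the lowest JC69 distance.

taxon1 and taxon3

taxon1–taxon2: 7/22 differ, p = 0.318, d = 0.414.
taxon1–taxon3: 4/22 differ, p = 0.182, d = 0.208.
taxon2–taxon3: 7/22 differ, p = 0.318, d = 0.414.
The smallest distance is between taxon1 and taxon3.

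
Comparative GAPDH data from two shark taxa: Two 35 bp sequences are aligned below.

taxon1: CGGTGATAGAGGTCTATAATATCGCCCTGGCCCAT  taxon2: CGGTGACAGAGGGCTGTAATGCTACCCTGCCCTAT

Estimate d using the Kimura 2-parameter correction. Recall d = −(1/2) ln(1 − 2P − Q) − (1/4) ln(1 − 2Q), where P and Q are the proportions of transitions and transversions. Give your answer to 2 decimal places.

0.34

Of 35 sites, 7 differences are transitions and 2 are transversions, so P = 7/35 = 0.2 and Q = 2/35 ≈ 0.057143.
Under the Kimura two-parameter model, d = −½ ln(1 − 2P − Q) − ¼ ln(1 − 2Q).
1 − 2P − Q = 0.542857, giving −½ ln(0.542857) = 0.305455.
1 − 2Q = 0.885714, giving −¼ ln(0.885714) = 0.030340.
d = 0.305455 + 0.030340 = 0.335795.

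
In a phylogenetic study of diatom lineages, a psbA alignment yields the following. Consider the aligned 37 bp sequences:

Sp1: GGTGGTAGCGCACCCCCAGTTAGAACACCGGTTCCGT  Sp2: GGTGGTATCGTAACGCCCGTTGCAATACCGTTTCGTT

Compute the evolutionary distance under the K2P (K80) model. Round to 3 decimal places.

Of 37 sites, 3 differences are transitions and 8 are transversions, so P = 3/37 ≈ 0.081081 and Q = 8/37 ≈ 0.216216.
Under the Kimura two-parameter model, d = −½ ln(1 − 2P − Q) − ¼ ln(1 − 2Q).
1 − 2P − Q = 0.621622, giving −½ ln(0.621622) = 0.237712.
1 − 2Q = 0.567568, giving −¼ ln(0.567568) = 0.141599.
d = 0.237712 + 0.141599 = 0.379311.

0.379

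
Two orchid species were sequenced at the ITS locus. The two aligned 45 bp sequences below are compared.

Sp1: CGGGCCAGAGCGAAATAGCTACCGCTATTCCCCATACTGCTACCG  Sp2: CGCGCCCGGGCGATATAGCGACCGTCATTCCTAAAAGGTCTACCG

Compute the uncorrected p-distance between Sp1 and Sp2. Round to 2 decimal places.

The sequences differ at 13 of 45 positions.
p = 13/45 = 0.288888… ≈ 0.29 (to 2 d.p.).

0.29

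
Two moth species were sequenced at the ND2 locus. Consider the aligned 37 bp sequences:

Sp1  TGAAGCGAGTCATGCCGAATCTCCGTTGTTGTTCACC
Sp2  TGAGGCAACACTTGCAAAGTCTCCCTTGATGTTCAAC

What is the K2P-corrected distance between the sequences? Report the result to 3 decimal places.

Of 37 sites, 4 differences are transitions and 7 are transversions, so P = 4/37 ≈ 0.108108 and Q = 7/37 ≈ 0.189189.
Under the Kimura two-parameter model, d = −½ ln(1 − 2P − Q) − ¼ ln(1 − 2Q).
1 − 2P − Q = 0.594595, giving −½ ln(0.594595) = 0.259937.
1 − 2Q = 0.621622, giving −¼ ln(0.621622) = 0.118856.
d = 0.259937 + 0.118856 = 0.378793.

0.379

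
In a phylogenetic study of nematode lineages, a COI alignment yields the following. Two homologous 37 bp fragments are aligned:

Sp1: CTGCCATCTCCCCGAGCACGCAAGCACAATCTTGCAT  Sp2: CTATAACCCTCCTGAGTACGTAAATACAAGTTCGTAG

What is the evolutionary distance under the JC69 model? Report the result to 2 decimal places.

The sequences differ at 16 of 37 sites, so p = 16/37 ≈ 0.432432.
d = −(3/4) ln(1 − 4p/3) = −0.75 ln(1 − 0.576576) = −0.75 ln(0.423424)
  = −0.75 × (-0.859381) = 0.644536 substitutions/site.

0.64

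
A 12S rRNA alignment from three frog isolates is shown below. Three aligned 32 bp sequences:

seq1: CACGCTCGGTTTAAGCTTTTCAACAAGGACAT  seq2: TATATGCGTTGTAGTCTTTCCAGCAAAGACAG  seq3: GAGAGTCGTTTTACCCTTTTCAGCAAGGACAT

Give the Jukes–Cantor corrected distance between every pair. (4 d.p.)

seq1–seq2: 13/32 sites differ → p = 0.40625, d = −0.75 ln(1 − 0.541667) = 0.585119 ≈ 0.5851.
seq1–seq3: 8/32 sites differ → p = 0.25, d = −0.75 ln(1 − 0.333333) = 0.304098 ≈ 0.3041.
seq2–seq3: 10/32 sites differ → p = 0.3125, d = −0.75 ln(1 − 0.416667) = 0.404248 ≈ 0.4042.

d(seq1,seq2) = 0.5851, d(seq1,seq3) = 0.3041, d(seq2,seq3) = 0.4042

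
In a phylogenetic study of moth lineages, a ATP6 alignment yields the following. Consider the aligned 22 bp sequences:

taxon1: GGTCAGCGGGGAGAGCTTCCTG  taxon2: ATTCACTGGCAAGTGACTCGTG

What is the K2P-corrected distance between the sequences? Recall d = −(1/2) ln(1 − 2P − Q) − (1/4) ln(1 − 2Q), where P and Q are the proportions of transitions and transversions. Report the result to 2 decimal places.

0.70

Of 22 sites, 4 differences are transitions and 6 are transversions, so P = 4/22 ≈ 0.181818 and Q = 6/22 ≈ 0.272727.
Under the Kimura two-parameter model, d = −½ ln(1 − 2P − Q) − ¼ ln(1 − 2Q).
1 − 2P − Q = 0.363637, giving −½ ln(0.363637) = 0.505800.
1 − 2Q = 0.454546, giving −¼ ln(0.454546) = 0.197114.
d = 0.505800 + 0.197114 = 0.702914.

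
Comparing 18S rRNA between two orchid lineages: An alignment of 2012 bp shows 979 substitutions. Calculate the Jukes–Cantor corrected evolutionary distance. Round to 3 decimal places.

0.785

p = 979/2012 ≈ 0.486581.
d = −(3/4) ln(1 − 4p/3) = −0.75 ln(1 − 0.648775) = −0.75 ln(0.351225)
  = −0.75 × (-1.046328) = 0.784746 substitutions/site.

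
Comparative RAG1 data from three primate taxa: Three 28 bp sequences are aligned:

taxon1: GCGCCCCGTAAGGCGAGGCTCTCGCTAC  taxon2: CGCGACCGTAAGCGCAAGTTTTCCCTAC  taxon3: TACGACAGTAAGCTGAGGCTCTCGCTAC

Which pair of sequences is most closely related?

taxon1 and taxon3

taxon1–taxon2: 12/28 differ, p = 0.429, d = 0.635.
taxon1–taxon3: 8/28 differ, p = 0.286, d = 0.360.
taxon2–taxon3: 9/28 differ, p = 0.321, d = 0.420.
The smallest distance is between taxon1 and taxon3.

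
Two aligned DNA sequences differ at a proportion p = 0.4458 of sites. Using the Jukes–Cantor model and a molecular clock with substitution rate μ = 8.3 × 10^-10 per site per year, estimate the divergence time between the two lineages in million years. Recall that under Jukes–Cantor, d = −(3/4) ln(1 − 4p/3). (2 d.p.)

d = −(3/4) ln(1 − 4p/3) = −0.75 ln(1 − 0.5944) = −0.75 ln(0.4056)
  = −0.75 × (-0.902388) = 0.676791 substitutions/site.
Under a molecular clock d = 2μt, so t = d/(2μ) = 0.676791 / (2 × 8.3 × 10^-10) = 407.71 million years.

407.71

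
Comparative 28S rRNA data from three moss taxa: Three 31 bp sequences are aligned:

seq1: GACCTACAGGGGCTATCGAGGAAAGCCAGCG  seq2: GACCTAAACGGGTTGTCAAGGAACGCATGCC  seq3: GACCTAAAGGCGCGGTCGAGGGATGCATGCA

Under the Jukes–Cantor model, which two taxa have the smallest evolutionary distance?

seq2 and seq3

seq1–seq2: 9/31 differ, p = 0.290, d = 0.367.
seq1–seq3: 9/31 differ, p = 0.290, d = 0.367.
seq2–seq3: 8/31 differ, p = 0.258, d = 0.316.
The smallest distance is between seq2 and seq3.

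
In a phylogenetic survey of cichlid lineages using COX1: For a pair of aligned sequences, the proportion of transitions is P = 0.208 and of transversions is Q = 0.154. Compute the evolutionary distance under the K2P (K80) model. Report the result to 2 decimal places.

Under the Kimura two-parameter model, d = −½ ln(1 − 2P − Q) − ¼ ln(1 − 2Q).
1 − 2P − Q = 0.43, giving −½ ln(0.43) = 0.421985.
1 − 2Q = 0.692, giving −¼ ln(0.692) = 0.092042.
d = 0.421985 + 0.092042 = 0.514027.

0.51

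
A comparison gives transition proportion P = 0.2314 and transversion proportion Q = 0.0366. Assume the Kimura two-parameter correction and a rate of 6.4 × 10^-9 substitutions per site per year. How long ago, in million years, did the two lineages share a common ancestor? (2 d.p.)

Under the Kimura two-parameter model, d = −½ ln(1 − 2P − Q) − ¼ ln(1 − 2Q).
1 − 2P − Q = 0.5006, giving −½ ln(0.5006) = 0.345974.
1 − 2Q = 0.9268, giving −¼ ln(0.9268) = 0.019004.
d = 0.345974 + 0.019004 = 0.364978.
Under a molecular clock d = 2μt, so t = d/(2μ) = 0.364978 / (2 × 6.4 × 10^-9) = 28.51 million years.

28.51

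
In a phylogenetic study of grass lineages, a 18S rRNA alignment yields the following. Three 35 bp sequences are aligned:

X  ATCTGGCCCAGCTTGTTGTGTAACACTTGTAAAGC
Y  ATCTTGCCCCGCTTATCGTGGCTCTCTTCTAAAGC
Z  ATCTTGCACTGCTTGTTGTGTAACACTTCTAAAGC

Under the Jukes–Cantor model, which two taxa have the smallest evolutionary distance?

X–Y: 9/35 differ, p = 0.257, d = 0.315.
X–Z: 4/35 differ, p = 0.114, d = 0.124.
Y–Z: 8/35 differ, p = 0.229, d = 0.273.
The smallest distance is between X and Z.

X and Z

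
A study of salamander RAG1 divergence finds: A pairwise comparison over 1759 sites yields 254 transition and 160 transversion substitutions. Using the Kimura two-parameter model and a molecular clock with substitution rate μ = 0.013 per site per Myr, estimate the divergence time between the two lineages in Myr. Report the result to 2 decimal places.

P = 254/1759 ≈ 0.1444 and Q = 160/1759 ≈ 0.090961.
Under the Kimura two-parameter model, d = −½ ln(1 − 2P − Q) − ¼ ln(1 − 2Q).
1 − 2P − Q = 0.620239, giving −½ ln(0.620239) = 0.238825.
1 − 2Q = 0.818078, giving −¼ ln(0.818078) = 0.050199.
d = 0.238825 + 0.050199 = 0.289024.
Under a molecular clock d = 2μt, so t = d/(2μ) = 0.289024 / (2 × 0.013) = 11.12 Myr.

11.12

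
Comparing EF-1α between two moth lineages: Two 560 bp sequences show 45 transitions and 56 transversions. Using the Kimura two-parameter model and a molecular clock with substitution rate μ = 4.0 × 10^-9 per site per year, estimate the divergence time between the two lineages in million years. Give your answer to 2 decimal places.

P = 45/560 ≈ 0.080357 and Q = 56/560 = 0.1.
Under the Kimura two-parameter model, d = −½ ln(1 − 2P − Q) − ¼ ln(1 − 2Q).
1 − 2P − Q = 0.739286, giving −½ ln(0.739286) = 0.151035.
1 − 2Q = 0.8, giving −¼ ln(0.8) = 0.055786.
d = 0.151035 + 0.055786 = 0.206821.
Under a molecular clock d = 2μt, so t = d/(2μ) = 0.206821 / (2 × 4.0 × 10^-9) = 25.85 million years.

25.85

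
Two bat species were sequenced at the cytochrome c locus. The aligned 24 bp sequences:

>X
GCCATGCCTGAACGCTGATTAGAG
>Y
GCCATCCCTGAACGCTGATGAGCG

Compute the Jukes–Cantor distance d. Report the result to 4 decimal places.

0.1367

The sequences differ at 3 of 24 sites (6, 20, 23), so p = 3/24 = 0.125.
d = −(3/4) ln(1 − 4p/3) = −0.75 ln(1 − 0.166667) = −0.75 ln(0.833333)
  = −0.75 × (-0.182322) = 0.136742 substitutions/site.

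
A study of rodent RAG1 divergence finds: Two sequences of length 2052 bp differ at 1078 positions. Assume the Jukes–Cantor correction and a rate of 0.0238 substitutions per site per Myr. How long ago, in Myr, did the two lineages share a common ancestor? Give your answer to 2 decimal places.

18.99

p = 1078/2052 ≈ 0.525341.
d = −(3/4) ln(1 − 4p/3) = −0.75 ln(1 − 0.700455) = −0.75 ln(0.299545)
  = −0.75 × (-1.205491) = 0.904118 substitutions/site.
Under a molecular clock d = 2μt, so t = d/(2μ) = 0.904118 / (2 × 0.0238) = 18.99 Myr.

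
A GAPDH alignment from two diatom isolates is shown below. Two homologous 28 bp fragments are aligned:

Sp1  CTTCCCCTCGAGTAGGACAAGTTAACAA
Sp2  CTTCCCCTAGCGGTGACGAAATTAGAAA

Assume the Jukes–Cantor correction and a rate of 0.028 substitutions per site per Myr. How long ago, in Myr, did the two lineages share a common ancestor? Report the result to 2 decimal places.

8.66

The sequences differ at 10 of 28 sites (9, 11, 13, 14, 16, 17, 18, 21, 25, 26), so p = 10/28 ≈ 0.357143.
d = −(3/4) ln(1 − 4p/3) = −0.75 ln(1 − 0.476191) = −0.75 ln(0.523809)
  = −0.75 × (-0.646628) = 0.484971 substitutions/site.
Under a molecular clock d = 2μt, so t = d/(2μ) = 0.484971 / (2 × 0.028) = 8.66 Myr.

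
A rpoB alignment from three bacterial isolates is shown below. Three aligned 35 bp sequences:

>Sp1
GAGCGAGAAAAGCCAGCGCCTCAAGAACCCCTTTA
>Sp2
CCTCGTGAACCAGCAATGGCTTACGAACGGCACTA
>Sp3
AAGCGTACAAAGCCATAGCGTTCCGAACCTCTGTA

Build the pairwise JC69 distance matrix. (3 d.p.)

Sp1–Sp2: 17/35 sites differ → p ≈ 0.485714, d = −0.75 ln(1 − 0.647619) = 0.782282 ≈ 0.782.
Sp1–Sp3: 12/35 sites differ → p ≈ 0.342857, d = −0.75 ln(1 − 0.457143) = 0.458182 ≈ 0.458.
Sp2–Sp3: 18/35 sites differ → p ≈ 0.514286, d = −0.75 ln(1 − 0.685715) = 0.868091 ≈ 0.868.

d(Sp1,Sp2) = 0.782, d(Sp1,Sp3) = 0.458, d(Sp2,Sp3) = 0.868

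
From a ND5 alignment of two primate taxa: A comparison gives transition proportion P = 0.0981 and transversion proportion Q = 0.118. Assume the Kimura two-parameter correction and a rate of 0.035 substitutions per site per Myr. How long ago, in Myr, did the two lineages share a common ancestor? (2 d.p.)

3.66

Under the Kimura two-parameter model, d = −½ ln(1 − 2P − Q) − ¼ ln(1 − 2Q).
1 − 2P − Q = 0.6858, giving −½ ln(0.6858) = 0.188585.
1 − 2Q = 0.764, giving −¼ ln(0.764) = 0.067297.
d = 0.188585 + 0.067297 = 0.255882.
Under a molecular clock d = 2μt, so t = d/(2μ) = 0.255882 / (2 × 0.035) = 3.66 Myr.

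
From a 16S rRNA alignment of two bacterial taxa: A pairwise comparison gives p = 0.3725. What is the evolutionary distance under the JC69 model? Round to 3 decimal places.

0.515

d = −(3/4) ln(1 − 4p/3) = −0.75 ln(1 − 0.496667) = −0.75 ln(0.503333)
  = −0.75 × (-0.686503) = 0.514877 substitutions/site.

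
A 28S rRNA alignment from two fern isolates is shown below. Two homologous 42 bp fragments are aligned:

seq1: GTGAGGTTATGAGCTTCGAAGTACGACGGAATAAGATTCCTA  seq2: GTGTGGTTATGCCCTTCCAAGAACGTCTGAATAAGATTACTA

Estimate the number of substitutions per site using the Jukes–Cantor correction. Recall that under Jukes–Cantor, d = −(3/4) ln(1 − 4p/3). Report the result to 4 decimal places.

0.2197

The sequences differ at 8 of 42 sites (4, 12, 13, 18, 22, 26, 28, 39), so p = 8/42 ≈ 0.190476.
d = −(3/4) ln(1 − 4p/3) = −0.75 ln(1 − 0.253968) = −0.75 ln(0.746032)
  = −0.75 × (-0.292987) = 0.219740 substitutions/site.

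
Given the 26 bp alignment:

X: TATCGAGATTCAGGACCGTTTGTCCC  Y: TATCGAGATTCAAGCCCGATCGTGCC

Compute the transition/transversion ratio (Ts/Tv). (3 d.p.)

Transitions are A↔G and C↔T; transversions are all other mismatches.
Transitions: 2. Transversions: 3.
R = 2/3 = 0.666666… ≈ 0.667 (to 3 d.p.).

0.667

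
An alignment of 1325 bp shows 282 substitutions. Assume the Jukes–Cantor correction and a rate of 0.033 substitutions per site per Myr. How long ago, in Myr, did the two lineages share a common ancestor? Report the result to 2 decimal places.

3.79

p = 282/1325 ≈ 0.21283.
d = −(3/4) ln(1 − 4p/3) = −0.75 ln(1 − 0.283773) = −0.75 ln(0.716227)
  = −0.75 × (-0.333758) = 0.250319 substitutions/site.
Under a molecular clock d = 2μt, so t = d/(2μ) = 0.250319 / (2 × 0.033) = 3.79 Myr.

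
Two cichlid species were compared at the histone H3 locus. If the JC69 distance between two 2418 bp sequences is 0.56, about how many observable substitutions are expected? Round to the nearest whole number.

Invert JC69: p = (3/4)(1 − e^(−4d/3)) = 0.75 × (1 − e^(-0.746667)) = 0.75 × (1 − 0.473944) = 0.394542.
Expected differing sites = pL ≈ 0.394542 × 2418 = 954.002556 ≈ 954.

954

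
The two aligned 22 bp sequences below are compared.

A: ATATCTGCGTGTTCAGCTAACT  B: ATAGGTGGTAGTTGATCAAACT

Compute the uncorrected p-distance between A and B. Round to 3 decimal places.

0.364

The sequences differ at 8 of 22 positions (sites 4, 5, 8, 9, 10, 14, 16, 18).
p = 8/22 = 0.363636… ≈ 0.364 (to 3 d.p.).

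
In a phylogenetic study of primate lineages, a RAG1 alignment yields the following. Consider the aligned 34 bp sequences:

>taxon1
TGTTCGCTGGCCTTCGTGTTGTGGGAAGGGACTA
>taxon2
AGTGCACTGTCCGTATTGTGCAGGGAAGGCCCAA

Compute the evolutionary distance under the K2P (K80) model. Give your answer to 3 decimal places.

0.571

Of 34 sites, 1 differences are transitions and 12 are transversions, so P = 1/34 ≈ 0.029412 and Q = 12/34 ≈ 0.352941.
Under the Kimura two-parameter model, d = −½ ln(1 − 2P − Q) − ¼ ln(1 − 2Q).
1 − 2P − Q = 0.588235, giving −½ ln(0.588235) = 0.265314.
1 − 2Q = 0.294118, giving −¼ ln(0.294118) = 0.305944.
d = 0.265314 + 0.305944 = 0.571258.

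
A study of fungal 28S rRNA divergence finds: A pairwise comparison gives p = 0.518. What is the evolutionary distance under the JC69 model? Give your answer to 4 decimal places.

0.8800

d = −(3/4) ln(1 − 4p/3) = −0.75 ln(1 − 0.690667) = −0.75 ln(0.309333)
  = −0.75 × (-1.173337) = 0.880003 substitutions/site.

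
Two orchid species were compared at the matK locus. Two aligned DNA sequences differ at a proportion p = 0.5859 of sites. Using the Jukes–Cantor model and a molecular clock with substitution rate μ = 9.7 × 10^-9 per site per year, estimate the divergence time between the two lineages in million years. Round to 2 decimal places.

58.75

d = −(3/4) ln(1 − 4p/3) = −0.75 ln(1 − 0.7812) = −0.75 ln(0.2188)
  = −0.75 × (-1.519597) = 1.139698 substitutions/site.
Under a molecular clock d = 2μt, so t = d/(2μ) = 1.139698 / (2 × 9.7 × 10^-9) = 58.75 million years.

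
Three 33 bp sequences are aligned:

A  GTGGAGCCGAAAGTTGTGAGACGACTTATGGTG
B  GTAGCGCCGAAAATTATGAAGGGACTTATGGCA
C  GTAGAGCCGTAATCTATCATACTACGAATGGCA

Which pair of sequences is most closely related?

A and B

A–B: 9/33 differ, p = 0.273, d = 0.339.
A–C: 12/33 differ, p = 0.364, d = 0.497.
B–C: 11/33 differ, p = 0.333, d = 0.441.
The smallest distance is between A and B.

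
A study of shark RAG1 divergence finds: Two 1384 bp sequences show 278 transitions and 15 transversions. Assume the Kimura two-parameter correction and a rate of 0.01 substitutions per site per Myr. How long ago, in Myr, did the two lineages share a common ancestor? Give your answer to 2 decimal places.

13.57

P = 278/1384 ≈ 0.200867 and Q = 15/1384 ≈ 0.010838.
Under the Kimura two-parameter model, d = −½ ln(1 − 2P − Q) − ¼ ln(1 − 2Q).
1 − 2P − Q = 0.587428, giving −½ ln(0.587428) = 0.266001.
1 − 2Q = 0.978324, giving −¼ ln(0.978324) = 0.005479.
d = 0.266001 + 0.005479 = 0.271480.
Under a molecular clock d = 2μt, so t = d/(2μ) = 0.271480 / (2 × 0.01) = 13.57 Myr.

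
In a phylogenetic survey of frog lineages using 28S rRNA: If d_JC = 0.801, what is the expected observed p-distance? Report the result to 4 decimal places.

0.4922

p = (3/4)(1 − e^(−4d/3)) = 0.75 × (1 − e^(-1.068)) = 0.75 × (1 − 0.343695) = 0.492229.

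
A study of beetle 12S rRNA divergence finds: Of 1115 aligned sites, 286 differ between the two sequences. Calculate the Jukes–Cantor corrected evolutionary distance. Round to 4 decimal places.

p = 286/1115 ≈ 0.256502.
d = −(3/4) ln(1 − 4p/3) = −0.75 ln(1 − 0.342003) = −0.75 ln(0.657997)
  = −0.75 × (-0.418555) = 0.313916 substitutions/site.

0.3139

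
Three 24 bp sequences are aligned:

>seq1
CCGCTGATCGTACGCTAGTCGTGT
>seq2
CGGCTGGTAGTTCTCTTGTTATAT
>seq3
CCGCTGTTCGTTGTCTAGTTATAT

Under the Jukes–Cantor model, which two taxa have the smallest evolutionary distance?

seq1–seq2: 9/24 differ, p = 0.375, d = 0.520.
seq1–seq3: 7/24 differ, p = 0.292, d = 0.369.
seq2–seq3: 5/24 differ, p = 0.208, d = 0.244.
The smallest distance is between seq2 and seq3.

seq2 and seq3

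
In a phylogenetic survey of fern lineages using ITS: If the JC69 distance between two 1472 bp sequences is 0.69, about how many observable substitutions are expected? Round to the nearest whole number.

664

Invert JC69: p = (3/4)(1 − e^(−4d/3)) = 0.75 × (1 − e^(-0.92)) = 0.75 × (1 − 0.398519) = 0.451111.
Expected differing sites = pL ≈ 0.451111 × 1472 = 664.035392 ≈ 664.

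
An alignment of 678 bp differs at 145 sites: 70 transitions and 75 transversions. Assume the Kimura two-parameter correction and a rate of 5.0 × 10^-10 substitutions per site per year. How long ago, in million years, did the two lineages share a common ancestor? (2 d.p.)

P = 70/678 ≈ 0.103245 and Q = 75/678 ≈ 0.110619.
Under the Kimura two-parameter model, d = −½ ln(1 − 2P − Q) − ¼ ln(1 − 2Q).
1 − 2P − Q = 0.682891, giving −½ ln(0.682891) = 0.190710.
1 − 2Q = 0.778762, giving −¼ ln(0.778762) = 0.062512.
d = 0.190710 + 0.062512 = 0.253222.
Under a molecular clock d = 2μt, so t = d/(2μ) = 0.253222 / (2 × 5.0 × 10^-10) = 253.22 million years.

253.22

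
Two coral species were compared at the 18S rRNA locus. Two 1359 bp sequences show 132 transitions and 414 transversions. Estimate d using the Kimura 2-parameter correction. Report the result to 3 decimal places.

P = 132/1359 ≈ 0.09713 and Q = 414/1359 ≈ 0.304636.
Under the Kimura two-parameter model, d = −½ ln(1 − 2P − Q) − ¼ ln(1 − 2Q).
1 − 2P − Q = 0.501104, giving −½ ln(0.501104) = 0.345471.
1 − 2Q = 0.390728, giving −¼ ln(0.390728) = 0.234936.
d = 0.345471 + 0.234936 = 0.580407.

0.580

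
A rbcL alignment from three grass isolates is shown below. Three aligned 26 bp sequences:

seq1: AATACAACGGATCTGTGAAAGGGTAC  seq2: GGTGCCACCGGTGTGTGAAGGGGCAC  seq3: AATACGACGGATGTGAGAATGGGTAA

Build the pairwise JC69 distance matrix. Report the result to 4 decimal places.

seq1–seq2: 9/26 sites differ → p ≈ 0.346154, d = −0.75 ln(1 − 0.461539) = 0.464280 ≈ 0.4643.
seq1–seq3: 5/26 sites differ → p ≈ 0.192308, d = −0.75 ln(1 − 0.256411) = 0.222200 ≈ 0.2222.
seq2–seq3: 10/26 sites differ → p ≈ 0.384615, d = −0.75 ln(1 − 0.51282) = 0.539341 ≈ 0.5393.

d(seq1,seq2) = 0.4643, d(seq1,seq3) = 0.2222, d(seq2,seq3) = 0.5393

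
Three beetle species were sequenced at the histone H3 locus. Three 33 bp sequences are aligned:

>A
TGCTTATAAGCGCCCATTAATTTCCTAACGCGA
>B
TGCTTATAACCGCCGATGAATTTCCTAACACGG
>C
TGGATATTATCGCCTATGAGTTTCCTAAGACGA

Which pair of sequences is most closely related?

A–B: 5/33 differ, p = 0.152, d = 0.169.
A–C: 9/33 differ, p = 0.273, d = 0.339.
B–C: 8/33 differ, p = 0.242, d = 0.293.
The smallest distance is between A and B.

A and B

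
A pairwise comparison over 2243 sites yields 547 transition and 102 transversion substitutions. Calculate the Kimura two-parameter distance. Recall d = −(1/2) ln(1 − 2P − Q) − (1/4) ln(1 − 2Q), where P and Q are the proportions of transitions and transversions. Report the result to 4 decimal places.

0.4048

P = 547/2243 ≈ 0.24387 and Q = 102/2243 ≈ 0.045475.
Under the Kimura two-parameter model, d = −½ ln(1 − 2P − Q) − ¼ ln(1 − 2Q).
1 − 2P − Q = 0.466785, giving −½ ln(0.466785) = 0.380943.
1 − 2Q = 0.90905, giving −¼ ln(0.90905) = 0.023839.
d = 0.380943 + 0.023839 = 0.404782.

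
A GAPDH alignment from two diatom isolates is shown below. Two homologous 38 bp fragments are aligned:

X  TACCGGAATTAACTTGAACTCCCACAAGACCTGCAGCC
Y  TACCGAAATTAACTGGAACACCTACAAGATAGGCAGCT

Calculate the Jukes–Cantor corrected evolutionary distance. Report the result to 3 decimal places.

0.247

The sequences differ at 8 of 38 sites (6, 15, 20, 23, 30, 31, 32, 38), so p = 8/38 ≈ 0.210526.
d = −(3/4) ln(1 − 4p/3) = −0.75 ln(1 − 0.280701) = −0.75 ln(0.719299)
  = −0.75 × (-0.329478) = 0.247109 substitutions/site.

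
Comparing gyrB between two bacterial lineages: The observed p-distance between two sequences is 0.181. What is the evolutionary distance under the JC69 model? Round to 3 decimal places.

d = −(3/4) ln(1 − 4p/3) = −0.75 ln(1 − 0.241333) = −0.75 ln(0.758667)
  = −0.75 × (-0.276192) = 0.207144 substitutions/site.

0.207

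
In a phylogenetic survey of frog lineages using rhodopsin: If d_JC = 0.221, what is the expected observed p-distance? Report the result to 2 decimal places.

0.19

p = (3/4)(1 − e^(−4d/3)) = 0.75 × (1 − e^(-0.294667)) = 0.75 × (1 − 0.744780) = 0.191415.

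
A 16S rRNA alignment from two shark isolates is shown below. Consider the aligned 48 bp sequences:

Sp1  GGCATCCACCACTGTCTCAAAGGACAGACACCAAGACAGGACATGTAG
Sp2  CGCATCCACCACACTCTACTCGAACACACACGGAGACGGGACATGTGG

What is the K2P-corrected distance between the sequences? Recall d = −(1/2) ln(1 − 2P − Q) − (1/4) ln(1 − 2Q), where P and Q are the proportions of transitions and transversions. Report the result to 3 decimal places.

Of 48 sites, 4 differences are transitions and 9 are transversions, so P = 4/48 ≈ 0.083333 and Q = 9/48 = 0.1875.
Under the Kimura two-parameter model, d = −½ ln(1 − 2P − Q) − ¼ ln(1 − 2Q).
1 − 2P − Q = 0.645834, giving −½ ln(0.645834) = 0.218606.
1 − 2Q = 0.625, giving −¼ ln(0.625) = 0.117501.
d = 0.218606 + 0.117501 = 0.336107.

0.336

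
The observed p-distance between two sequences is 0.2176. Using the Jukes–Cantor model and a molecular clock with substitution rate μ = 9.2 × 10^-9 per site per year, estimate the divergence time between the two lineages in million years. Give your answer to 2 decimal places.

d = −(3/4) ln(1 − 4p/3) = −0.75 ln(1 − 0.290133) = −0.75 ln(0.709867)
  = −0.75 × (-0.342678) = 0.257009 substitutions/site.
Under a molecular clock d = 2μt, so t = d/(2μ) = 0.257009 / (2 × 9.2 × 10^-9) = 13.97 million years.

13.97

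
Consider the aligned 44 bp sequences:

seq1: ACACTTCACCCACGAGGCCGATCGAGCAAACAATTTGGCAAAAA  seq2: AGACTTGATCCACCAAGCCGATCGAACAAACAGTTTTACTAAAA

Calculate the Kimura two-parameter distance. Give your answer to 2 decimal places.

0.27

Of 44 sites, 5 differences are transitions and 5 are transversions, so P = 5/44 ≈ 0.113636 and Q = 5/44 ≈ 0.113636.
Under the Kimura two-parameter model, d = −½ ln(1 − 2P − Q) − ¼ ln(1 − 2Q).
1 − 2P − Q = 0.659092, giving −½ ln(0.659092) = 0.208446.
1 − 2Q = 0.772728, giving −¼ ln(0.772728) = 0.064457.
d = 0.208446 + 0.064457 = 0.272903.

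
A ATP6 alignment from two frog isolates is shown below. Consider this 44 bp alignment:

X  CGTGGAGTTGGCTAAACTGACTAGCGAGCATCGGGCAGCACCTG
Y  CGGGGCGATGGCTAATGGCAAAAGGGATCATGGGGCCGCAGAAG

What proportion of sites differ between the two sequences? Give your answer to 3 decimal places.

0.364

The sequences differ at 16 of 44 positions.
p = 16/44 = 0.363636… ≈ 0.364 (to 3 d.p.).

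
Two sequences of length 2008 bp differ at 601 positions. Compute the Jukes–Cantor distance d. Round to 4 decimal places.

p = 601/2008 ≈ 0.299303.
d = −(3/4) ln(1 − 4p/3) = −0.75 ln(1 − 0.399071) = −0.75 ln(0.600929)
  = −0.75 × (-0.509278) = 0.381959 substitutions/site.

0.3820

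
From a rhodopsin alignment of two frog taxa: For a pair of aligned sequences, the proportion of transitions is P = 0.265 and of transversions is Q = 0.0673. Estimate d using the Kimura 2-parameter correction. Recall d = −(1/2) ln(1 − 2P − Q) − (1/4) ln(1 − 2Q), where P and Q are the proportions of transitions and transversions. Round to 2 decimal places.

0.49

Under the Kimura two-parameter model, d = −½ ln(1 − 2P − Q) − ¼ ln(1 − 2Q).
1 − 2P − Q = 0.4027, giving −½ ln(0.4027) = 0.454782.
1 − 2Q = 0.8654, giving −¼ ln(0.8654) = 0.036141.
d = 0.454782 + 0.036141 = 0.490923.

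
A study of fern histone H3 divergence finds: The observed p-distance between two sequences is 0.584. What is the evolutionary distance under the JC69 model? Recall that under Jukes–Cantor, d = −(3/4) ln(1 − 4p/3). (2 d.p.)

1.13

d = −(3/4) ln(1 − 4p/3) = −0.75 ln(1 − 0.778667) = −0.75 ln(0.221333)
  = −0.75 × (-1.508087) = 1.131065 substitutions/site.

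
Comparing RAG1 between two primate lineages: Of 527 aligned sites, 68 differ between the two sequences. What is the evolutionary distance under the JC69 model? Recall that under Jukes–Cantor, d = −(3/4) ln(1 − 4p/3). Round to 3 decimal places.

0.142

p = 68/527 ≈ 0.129032.
d = −(3/4) ln(1 − 4p/3) = −0.75 ln(1 − 0.172043) = −0.75 ln(0.827957)
  = −0.75 × (-0.188794) = 0.141596 substitutions/site.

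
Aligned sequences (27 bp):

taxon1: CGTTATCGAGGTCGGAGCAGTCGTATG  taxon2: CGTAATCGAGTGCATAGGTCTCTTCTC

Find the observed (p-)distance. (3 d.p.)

The sequences differ at 11 of 27 positions.
p = 11/27 = 0.407407… ≈ 0.407 (to 3 d.p.).

0.407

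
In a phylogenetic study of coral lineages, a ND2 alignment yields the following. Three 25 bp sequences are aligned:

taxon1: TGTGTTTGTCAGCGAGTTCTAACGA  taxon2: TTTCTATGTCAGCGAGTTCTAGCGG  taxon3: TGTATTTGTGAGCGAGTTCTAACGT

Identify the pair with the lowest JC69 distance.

taxon1 and taxon3

taxon1–taxon2: 5/25 differ, p = 0.200, d = 0.233.
taxon1–taxon3: 3/25 differ, p = 0.120, d = 0.131.
taxon2–taxon3: 6/25 differ, p = 0.240, d = 0.289.
The smallest distance is between taxon1 and taxon3.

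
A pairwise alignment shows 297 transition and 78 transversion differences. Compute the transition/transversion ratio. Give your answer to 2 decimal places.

R = 297/78 = 3.807692… ≈ 3.81 (to 2 d.p.).

3.81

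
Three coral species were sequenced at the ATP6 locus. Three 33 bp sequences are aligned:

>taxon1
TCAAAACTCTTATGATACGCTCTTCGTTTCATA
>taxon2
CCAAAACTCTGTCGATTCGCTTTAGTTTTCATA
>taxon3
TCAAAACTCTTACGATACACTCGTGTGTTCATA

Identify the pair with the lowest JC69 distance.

taxon1 and taxon3

taxon1–taxon2: 9/33 differ, p = 0.273, d = 0.339.
taxon1–taxon3: 6/33 differ, p = 0.182, d = 0.208.
taxon2–taxon3: 9/33 differ, p = 0.273, d = 0.339.
The smallest distance is between taxon1 and taxon3.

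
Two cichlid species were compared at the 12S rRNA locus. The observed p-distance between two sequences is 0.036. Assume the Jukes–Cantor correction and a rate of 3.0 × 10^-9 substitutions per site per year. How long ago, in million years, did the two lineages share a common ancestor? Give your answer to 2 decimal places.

6.15

d = −(3/4) ln(1 − 4p/3) = −0.75 ln(1 − 0.048) = −0.75 ln(0.952)
  = −0.75 × (-0.049190) = 0.036893 substitutions/site.
Under a molecular clock d = 2μt, so t = d/(2μ) = 0.036893 / (2 × 3.0 × 10^-9) = 6.15 million years.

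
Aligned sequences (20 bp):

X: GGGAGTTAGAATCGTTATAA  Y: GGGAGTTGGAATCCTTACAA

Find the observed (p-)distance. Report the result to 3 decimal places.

The sequences differ at 3 of 20 positions (sites 8, 14, 18).
p = 3/20 = 0.150.

0.150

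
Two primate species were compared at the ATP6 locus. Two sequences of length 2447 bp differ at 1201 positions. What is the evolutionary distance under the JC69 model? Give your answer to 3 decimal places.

p = 1201/2447 ≈ 0.490805.
d = −(3/4) ln(1 − 4p/3) = −0.75 ln(1 − 0.654407) = −0.75 ln(0.345593)
  = −0.75 × (-1.062493) = 0.796870 substitutions/site.

0.797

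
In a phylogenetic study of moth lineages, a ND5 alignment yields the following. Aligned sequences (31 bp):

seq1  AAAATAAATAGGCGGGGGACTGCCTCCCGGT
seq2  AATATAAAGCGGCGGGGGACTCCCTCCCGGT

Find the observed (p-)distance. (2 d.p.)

The sequences differ at 4 of 31 positions (sites 3, 9, 10, 22).
p = 4/31 = 0.129032… ≈ 0.13 (to 2 d.p.).

0.13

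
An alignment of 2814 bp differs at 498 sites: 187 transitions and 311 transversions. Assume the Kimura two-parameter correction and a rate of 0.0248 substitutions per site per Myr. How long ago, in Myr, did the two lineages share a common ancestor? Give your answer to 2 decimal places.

4.07

P = 187/2814 ≈ 0.066453 and Q = 311/2814 ≈ 0.110519.
Under the Kimura two-parameter model, d = −½ ln(1 − 2P − Q) − ¼ ln(1 − 2Q).
1 − 2P − Q = 0.756575, giving −½ ln(0.756575) = 0.139477.
1 − 2Q = 0.778962, giving −¼ ln(0.778962) = 0.062448.
d = 0.139477 + 0.062448 = 0.201925.
Under a molecular clock d = 2μt, so t = d/(2μ) = 0.201925 / (2 × 0.0248) = 4.07 Myr.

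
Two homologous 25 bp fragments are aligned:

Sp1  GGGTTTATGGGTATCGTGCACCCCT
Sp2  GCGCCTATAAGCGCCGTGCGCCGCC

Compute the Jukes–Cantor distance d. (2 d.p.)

0.66

The sequences differ at 11 of 25 sites, so p = 11/25 = 0.44.
d = −(3/4) ln(1 − 4p/3) = −0.75 ln(1 − 0.586667) = −0.75 ln(0.413333)
  = −0.75 × (-0.883502) = 0.662627 substitutions/site.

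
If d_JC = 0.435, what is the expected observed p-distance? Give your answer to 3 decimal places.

p = (3/4)(1 − e^(−4d/3)) = 0.75 × (1 − e^(-0.58)) = 0.75 × (1 − 0.559898) = 0.330077.

0.330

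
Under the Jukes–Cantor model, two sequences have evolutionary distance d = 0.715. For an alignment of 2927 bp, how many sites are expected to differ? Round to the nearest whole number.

1349

Invert JC69: p = (3/4)(1 − e^(−4d/3)) = 0.75 × (1 − e^(-0.953333)) = 0.75 × (1 − 0.385454) = 0.460910.
Expected differing sites = pL ≈ 0.460910 × 2927 = 1349.08357 ≈ 1349.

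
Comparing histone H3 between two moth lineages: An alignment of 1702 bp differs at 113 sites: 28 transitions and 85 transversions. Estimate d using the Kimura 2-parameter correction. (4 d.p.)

0.0695

P = 28/1702 ≈ 0.016451 and Q = 85/1702 ≈ 0.049941.
Under the Kimura two-parameter model, d = −½ ln(1 − 2P − Q) − ¼ ln(1 − 2Q).
1 − 2P − Q = 0.917157, giving −½ ln(0.917157) = 0.043238.
1 − 2Q = 0.900118, giving −¼ ln(0.900118) = 0.026307.
d = 0.043238 + 0.026307 = 0.069545.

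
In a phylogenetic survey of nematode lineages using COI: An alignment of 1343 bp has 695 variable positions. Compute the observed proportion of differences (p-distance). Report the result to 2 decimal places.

0.52

p = 695/1343 = 0.517498… ≈ 0.52 (to 2 d.p.).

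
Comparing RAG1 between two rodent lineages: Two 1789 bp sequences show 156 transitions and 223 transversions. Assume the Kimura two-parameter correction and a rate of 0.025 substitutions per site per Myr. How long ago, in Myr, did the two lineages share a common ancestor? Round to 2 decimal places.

P = 156/1789 ≈ 0.0872 and Q = 223/1789 ≈ 0.124651.
Under the Kimura two-parameter model, d = −½ ln(1 − 2P − Q) − ¼ ln(1 − 2Q).
1 − 2P − Q = 0.700949, giving −½ ln(0.700949) = 0.177660.
1 − 2Q = 0.750698, giving −¼ ln(0.750698) = 0.071688.
d = 0.177660 + 0.071688 = 0.249348.
Under a molecular clock d = 2μt, so t = d/(2μ) = 0.249348 / (2 × 0.025) = 4.99 Myr.

4.99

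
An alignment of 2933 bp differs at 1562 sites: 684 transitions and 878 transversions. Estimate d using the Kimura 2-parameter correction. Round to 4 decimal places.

P = 684/2933 ≈ 0.233208 and Q = 878/2933 ≈ 0.299352.
Under the Kimura two-parameter model, d = −½ ln(1 − 2P − Q) − ¼ ln(1 − 2Q).
1 − 2P − Q = 0.234232, giving −½ ln(0.234232) = 0.725722.
1 − 2Q = 0.401296, giving −¼ ln(0.401296) = 0.228264.
d = 0.725722 + 0.228264 = 0.953986.

0.9540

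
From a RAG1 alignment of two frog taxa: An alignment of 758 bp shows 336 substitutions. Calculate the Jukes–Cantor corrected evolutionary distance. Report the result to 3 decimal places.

p = 336/758 ≈ 0.443272.
d = −(3/4) ln(1 − 4p/3) = −0.75 ln(1 − 0.591029) = −0.75 ln(0.408971)
  = −0.75 × (-0.894111) = 0.670583 substitutions/site.

0.671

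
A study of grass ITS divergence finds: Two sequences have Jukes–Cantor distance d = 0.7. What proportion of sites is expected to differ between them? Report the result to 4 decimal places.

p = (3/4)(1 − e^(−4d/3)) = 0.75 × (1 − e^(-0.933333)) = 0.75 × (1 − 0.393241) = 0.455069.

0.4551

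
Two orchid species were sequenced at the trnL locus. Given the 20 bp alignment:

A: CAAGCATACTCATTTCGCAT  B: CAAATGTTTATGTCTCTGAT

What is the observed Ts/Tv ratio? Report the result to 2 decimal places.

Transitions are A↔G and C↔T; transversions are all other mismatches.
Transitions: 7. Transversions: 4.
R = 7/4 = 1.75.

1.75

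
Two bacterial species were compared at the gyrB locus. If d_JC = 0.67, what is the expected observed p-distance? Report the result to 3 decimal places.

p = (3/4)(1 − e^(−4d/3)) = 0.75 × (1 − e^(-0.893333)) = 0.75 × (1 − 0.409289) = 0.443033.

0.443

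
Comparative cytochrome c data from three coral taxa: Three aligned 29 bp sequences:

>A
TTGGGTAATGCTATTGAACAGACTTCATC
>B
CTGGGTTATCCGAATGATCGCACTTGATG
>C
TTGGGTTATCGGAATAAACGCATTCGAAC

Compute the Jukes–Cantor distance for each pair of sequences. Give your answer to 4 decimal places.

d(A,B) = 0.4618, d(A,C) = 0.6018, d(B,C) = 0.3439

A–B: 10/29 sites differ → p ≈ 0.344828, d = −0.75 ln(1 − 0.459771) = 0.461822 ≈ 0.4618.
A–C: 12/29 sites differ → p ≈ 0.413793, d = −0.75 ln(1 − 0.551724) = 0.601760 ≈ 0.6018.
B–C: 8/29 sites differ → p ≈ 0.275862, d = −0.75 ln(1 − 0.367816) = 0.343931 ≈ 0.3439.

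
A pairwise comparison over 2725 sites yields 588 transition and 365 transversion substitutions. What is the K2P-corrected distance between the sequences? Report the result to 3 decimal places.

0.495

P = 588/2725 ≈ 0.21578 and Q = 365/2725 ≈ 0.133945.
Under the Kimura two-parameter model, d = −½ ln(1 − 2P − Q) − ¼ ln(1 − 2Q).
1 − 2P − Q = 0.434495, giving −½ ln(0.434495) = 0.416785.
1 − 2Q = 0.73211, giving −¼ ln(0.73211) = 0.077956.
d = 0.416785 + 0.077956 = 0.494741.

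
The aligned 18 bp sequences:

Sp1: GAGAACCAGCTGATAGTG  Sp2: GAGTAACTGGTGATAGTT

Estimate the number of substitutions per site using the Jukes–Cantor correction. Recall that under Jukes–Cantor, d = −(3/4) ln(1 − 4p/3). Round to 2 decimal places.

The sequences differ at 5 of 18 sites (4, 6, 8, 10, 18), so p = 5/18 ≈ 0.277778.
d = −(3/4) ln(1 − 4p/3) = −0.75 ln(1 − 0.370371) = −0.75 ln(0.629629)
  = −0.75 × (-0.462625) = 0.346969 substitutions/site.

0.35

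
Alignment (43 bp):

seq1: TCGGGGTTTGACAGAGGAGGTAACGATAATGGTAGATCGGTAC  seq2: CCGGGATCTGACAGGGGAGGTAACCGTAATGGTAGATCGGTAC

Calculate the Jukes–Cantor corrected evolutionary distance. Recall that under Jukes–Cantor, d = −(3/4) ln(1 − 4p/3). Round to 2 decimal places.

The sequences differ at 6 of 43 sites (1, 6, 8, 15, 25, 26), so p = 6/43 ≈ 0.139535.
d = −(3/4) ln(1 − 4p/3) = −0.75 ln(1 − 0.186047) = −0.75 ln(0.813953)
  = −0.75 × (-0.205853) = 0.154390 substitutions/site.

0.15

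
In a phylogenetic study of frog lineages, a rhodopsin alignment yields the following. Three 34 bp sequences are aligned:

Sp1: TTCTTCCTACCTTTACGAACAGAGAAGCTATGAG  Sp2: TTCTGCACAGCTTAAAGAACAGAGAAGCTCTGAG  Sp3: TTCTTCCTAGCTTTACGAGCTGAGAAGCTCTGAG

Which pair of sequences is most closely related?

Sp1 and Sp3

Sp1–Sp2: 7/34 differ, p = 0.206, d = 0.241.
Sp1–Sp3: 4/34 differ, p = 0.118, d = 0.128.
Sp2–Sp3: 7/34 differ, p = 0.206, d = 0.241.
The smallest distance is between Sp1 and Sp3.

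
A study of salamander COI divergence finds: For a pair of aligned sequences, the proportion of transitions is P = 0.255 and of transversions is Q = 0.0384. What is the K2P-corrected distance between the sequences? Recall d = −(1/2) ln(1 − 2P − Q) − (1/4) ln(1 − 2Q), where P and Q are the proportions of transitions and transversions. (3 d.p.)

Under the Kimura two-parameter model, d = −½ ln(1 − 2P − Q) − ¼ ln(1 − 2Q).
1 − 2P − Q = 0.4516, giving −½ ln(0.4516) = 0.397479.
1 − 2Q = 0.9232, giving −¼ ln(0.9232) = 0.019977.
d = 0.397479 + 0.019977 = 0.417456.

0.417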